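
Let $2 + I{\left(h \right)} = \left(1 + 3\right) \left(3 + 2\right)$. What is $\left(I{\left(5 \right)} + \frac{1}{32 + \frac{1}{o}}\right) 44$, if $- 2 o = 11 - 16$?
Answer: $\frac{64262}{81} \approx 793.36$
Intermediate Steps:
$o = \frac{5}{2}$ ($o = - \frac{11 - 16}{2} = \left(- \frac{1}{2}\right) \left(-5\right) = \frac{5}{2} \approx 2.5$)
$I{\left(h \right)} = 18$ ($I{\left(h \right)} = -2 + \left(1 + 3\right) \left(3 + 2\right) = -2 + 4 \cdot 5 = -2 + 20 = 18$)
$\left(I{\left(5 \right)} + \frac{1}{32 + \frac{1}{o}}\right) 44 = \left(18 + \frac{1}{32 + \frac{1}{\frac{5}{2}}}\right) 44 = \left(18 + \frac{1}{32 + \frac{2}{5}}\right) 44 = \left(18 + \frac{1}{\frac{162}{5}}\right) 44 = \left(18 + \frac{5}{162}\right) 44 = \frac{2921}{162} \cdot 44 = \frac{64262}{81}$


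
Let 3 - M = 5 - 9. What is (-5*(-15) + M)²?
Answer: 6724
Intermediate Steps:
M = 7 (M = 3 - (5 - 9) = 3 - 1*(-4) = 3 + 4 = 7)
(-5*(-15) + M)² = (-5*(-15) + 7)² = (75 + 7)² = 82² = 6724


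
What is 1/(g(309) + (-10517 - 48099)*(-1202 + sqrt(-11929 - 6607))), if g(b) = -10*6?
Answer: I/(4*(29308*sqrt(4634) + 17614093*I)) ≈ 1.4013e-8 + 1.5873e-9*I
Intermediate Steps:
g(b) = -60
1/(g(309) + (-10517 - 48099)*(-1202 + sqrt(-11929 - 6607))) = 1/(-60 + (-10517 - 48099)*(-1202 + sqrt(-11929 - 6607))) = 1/(-60 - 58616*(-1202 + sqrt(-18536))) = 1/(-60 - 58616*(-1202 + 2*I*sqrt(4634))) = 1/(-60 + (70456432 - 117232*I*sqrt(4634))) = 1/(70456372 - 117232*I*sqrt(4634))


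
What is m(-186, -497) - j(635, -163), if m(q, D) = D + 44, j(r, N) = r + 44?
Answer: -1132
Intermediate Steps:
j(r, N) = 44 + r
m(q, D) = 44 + D
m(-186, -497) - j(635, -163) = (44 - 497) - (44 + 635) = -453 - 1*679 = -453 - 679 = -1132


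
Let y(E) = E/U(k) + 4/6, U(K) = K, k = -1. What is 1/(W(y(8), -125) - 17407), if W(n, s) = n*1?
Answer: -3/52243 ≈ -5.7424e-5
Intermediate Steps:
y(E) = 2/3 - E (y(E) = E/(-1) + 4/6 = E*(-1) + 4*(1/6) = -E + 2/3 = 2/3 - E)
W(n, s) = n
1/(W(y(8), -125) - 17407) = 1/((2/3 - 1*8) - 17407) = 1/((2/3 - 8) - 17407) = 1/(-22/3 - 17407) = 1/(-52243/3) = -3/52243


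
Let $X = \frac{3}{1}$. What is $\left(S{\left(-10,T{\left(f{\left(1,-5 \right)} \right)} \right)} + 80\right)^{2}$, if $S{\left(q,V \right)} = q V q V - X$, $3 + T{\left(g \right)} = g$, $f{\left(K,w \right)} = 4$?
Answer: $31329$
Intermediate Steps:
$T{\left(g \right)} = -3 + g$
$X = 3$ ($X = 3 \cdot 1 = 3$)
$S{\left(q,V \right)} = -3 + V^{2} q^{2}$ ($S{\left(q,V \right)} = q V q V - 3 = V q V q - 3 = V^{2} q^{2} - 3 = -3 + V^{2} q^{2}$)
$\left(S{\left(-10,T{\left(f{\left(1,-5 \right)} \right)} \right)} + 80\right)^{2} = \left(\left(-3 + \left(-3 + 4\right)^{2} \left(-10\right)^{2}\right) + 80\right)^{2} = \left(\left(-3 + 1^{2} \cdot 100\right) + 80\right)^{2} = \left(\left(-3 + 1 \cdot 100\right) + 80\right)^{2} = \left(\left(-3 + 100\right) + 80\right)^{2} = \left(97 + 80\right)^{2} = 177^{2} = 31329$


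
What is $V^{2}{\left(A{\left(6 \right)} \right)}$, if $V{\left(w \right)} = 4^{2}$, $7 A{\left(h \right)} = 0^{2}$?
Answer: $256$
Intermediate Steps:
$A{\left(h \right)} = 0$ ($A{\left(h \right)} = \frac{0^{2}}{7} = \frac{1}{7} \cdot 0 = 0$)
$V{\left(w \right)} = 16$
$V^{2}{\left(A{\left(6 \right)} \right)} = 16^{2} = 256$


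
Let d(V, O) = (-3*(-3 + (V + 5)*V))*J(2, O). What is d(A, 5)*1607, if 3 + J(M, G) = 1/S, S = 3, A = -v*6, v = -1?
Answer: 809928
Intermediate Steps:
A = 6 (A = -1*(-1)*6 = 1*6 = 6)
J(M, G) = -8/3 (J(M, G) = -3 + 1/3 = -8/3)
d(V, O) = -24 + 8*V*(5 + V) (d(V, O) = -3*(-3 + (V + 5)*V)*(-8/3) = -3*(-3 + (5 + V)*V)*(-8/3) = -3*(-3 + V*(5 + V))*(-8/3) = (9 - 3*V*(5 + V))*(-8/3) = -24 + 8*V*(5 + V))
d(A, 5)*1607 = (-24 + 8*6**2 + 40*6)*1607 = (-24 + 8*36 + 240)*1607 = (-24 + 288 + 240)*1607 = 504*1607 = 809928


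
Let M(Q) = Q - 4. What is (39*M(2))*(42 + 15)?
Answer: -4446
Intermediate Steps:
M(Q) = -4 + Q
(39*M(2))*(42 + 15) = (39*(-4 + 2))*(42 + 15) = (39*(-2))*57 = -78*57 = -4446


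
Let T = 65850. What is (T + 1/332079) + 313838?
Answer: 126086411353/332079 ≈ 3.7969e+5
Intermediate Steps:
(T + 1/332079) + 313838 = (65850 + 1/332079) + 313838 = 21867402151/332079 + 313838 = 126086411353/332079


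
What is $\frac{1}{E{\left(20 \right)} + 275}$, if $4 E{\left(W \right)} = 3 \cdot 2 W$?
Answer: $\frac{1}{305} \approx 0.0032787$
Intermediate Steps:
$E{\left(W \right)} = \frac{3 W}{2}$ ($E{\left(W \right)} = \frac{3 \cdot 2 W}{4} = \frac{6 W}{4} = \frac{3 W}{2}$)
$\frac{1}{E{\left(20 \right)} + 275} = \frac{1}{\frac{3}{2} \cdot 20 + 275} = \frac{1}{30 + 275} = \frac{1}{305}$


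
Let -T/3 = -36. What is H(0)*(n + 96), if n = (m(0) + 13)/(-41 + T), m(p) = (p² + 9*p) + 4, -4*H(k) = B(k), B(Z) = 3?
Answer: -19347/268 ≈ -72.190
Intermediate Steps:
T = 108 (T = -3*(-36) = 108)
H(k) = -¾ (H(k) = -¼*3 = -¾)
m(p) = 4 + p² + 9*p
n = 17/67 (n = ((4 + 0² + 9*0) + 13)/(-41 + 108) = ((4 + 0 + 0) + 13)/67 = (4 + 13)*(1/67) = 17*(1/67) = 17/67 ≈ 0.25373)
H(0)*(n + 96) = -3*(17/67 + 96)/4 = -¾*6449/67 = -19347/268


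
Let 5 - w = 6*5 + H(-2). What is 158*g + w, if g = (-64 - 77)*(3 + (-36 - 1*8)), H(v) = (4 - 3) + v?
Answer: 913374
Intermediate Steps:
H(v) = 1 + v
g = 5781 (g = -141*(3 + (-36 - 8)) = -141*(3 - 44) = -141*(-41) = 5781)
w = -24 (w = 5 - (6*5 + (1 - 2)) = 5 - (30 - 1) = 5 - 1*29 = 5 - 29 = -24)
158*g + w = 158*5781 - 24 = 913398 - 24 = 913374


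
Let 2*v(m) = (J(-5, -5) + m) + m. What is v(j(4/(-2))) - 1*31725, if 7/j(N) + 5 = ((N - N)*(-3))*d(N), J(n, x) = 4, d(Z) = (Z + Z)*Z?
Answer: -158622/5 ≈ -31724.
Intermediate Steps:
d(Z) = 2*Z**2 (d(Z) = (2*Z)*Z = 2*Z**2)
j(N) = -7/5 (j(N) = 7/(-5 + ((N - N)*(-3))*(2*N**2)) = 7/(-5 + (0*(-3))*(2*N**2)) = 7/(-5 + 0*(2*N**2)) = 7/(-5 + 0) = 7/(-5) = 7*(-1/5) = -7/5)
v(m) = 2 + m (v(m) = ((4 + m) + m)/2 = (4 + 2*m)/2 = 2 + m)
v(j(4/(-2))) - 1*31725 = (2 - 7/5) - 1*31725 = 3/5 - 31725 = -158622/5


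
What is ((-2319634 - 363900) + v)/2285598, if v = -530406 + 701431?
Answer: -837503/761866 ≈ -1.0993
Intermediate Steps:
v = 171025
((-2319634 - 363900) + v)/2285598 = ((-2319634 - 363900) + 171025)/2285598 = (-2683534 + 171025)*(1/2285598) = -2512509*1/2285598 = -837503/761866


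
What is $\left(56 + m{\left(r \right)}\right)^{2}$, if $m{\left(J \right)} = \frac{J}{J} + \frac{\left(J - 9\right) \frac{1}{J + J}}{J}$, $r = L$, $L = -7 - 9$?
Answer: $\frac{850247281}{262144} \approx 3243.4$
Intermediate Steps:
$L = -16$ ($L = -7 - 9 = -16$)
$r = -16$
$m{\left(J \right)} = 1 + \frac{-9 + J}{2 J^{2}}$ ($m{\left(J \right)} = 1 + \frac{\left(-9 + J\right) \frac{1}{2 J}}{J} = 1 + \frac{\frac{1}{2} \frac{1}{J} \left(-9 + J\right)}{J} = 1 + \frac{-9 + J}{2 J^{2}}$)
$\left(56 + m{\left(r \right)}\right)^{2} = \left(56 + \frac{-9 - 16 + 2 \left(-16\right)^{2}}{2 \cdot 256}\right)^{2} = \left(56 + \frac{1}{2} \cdot \frac{1}{256} \left(-9 - 16 + 2 \cdot 256\right)\right)^{2} = \left(56 + \frac{1}{2} \cdot \frac{1}{256} \left(-9 - 16 + 512\right)\right)^{2} = \left(56 + \frac{1}{2} \cdot \frac{1}{256} \cdot 487\right)^{2} = \left(56 + \frac{487}{512}\right)^{2} = \left(\frac{29159}{512}\right)^{2} = \frac{850247281}{262144}$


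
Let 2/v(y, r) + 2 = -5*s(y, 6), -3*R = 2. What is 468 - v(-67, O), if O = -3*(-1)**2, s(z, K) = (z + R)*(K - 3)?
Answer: 474082/1013 ≈ 468.00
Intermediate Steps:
R = -2/3 (R = -1/3*2 = -2/3 ≈ -0.66667)
s(z, K) = (-3 + K)*(-2/3 + z) (s(z, K) = (z - 2/3)*(K - 3) = (-2/3 + z)*(-3 + K) = (-3 + K)*(-2/3 + z))
O = -3 (O = -3*1 = -3)
v(y, r) = 2/(8 - 15*y) (v(y, r) = 2/(-2 - 5*(2 - 3*y - 2/3*6 + 6*y)) = 2/(-2 - 5*(2 - 3*y - 4 + 6*y)) = 2/(-2 - 5*(-2 + 3*y)) = 2/(-2 + (10 - 15*y)) = 2/(8 - 15*y))
468 - v(-67, O) = 468 - (-2)/(-8 + 15*(-67)) = 468 - (-2)/(-8 - 1005) = 468 - (-2)/(-1013) = 468 - (-2)*(-1)/1013 = 468 - 1*2/1013 = 468 - 2/1013 = 474082/1013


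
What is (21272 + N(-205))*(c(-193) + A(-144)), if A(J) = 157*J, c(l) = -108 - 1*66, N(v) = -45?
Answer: -483593514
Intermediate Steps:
c(l) = -174 (c(l) = -108 - 66 = -174)
(21272 + N(-205))*(c(-193) + A(-144)) = (21272 - 45)*(-174 + 157*(-144)) = 21227*(-174 - 22608) = 21227*(-22782) = -483593514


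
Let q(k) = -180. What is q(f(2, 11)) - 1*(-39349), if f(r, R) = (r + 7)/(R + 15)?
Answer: 39169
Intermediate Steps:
f(r, R) = (7 + r)/(15 + R)
q(f(2, 11)) - 1*(-39349) = -180 - 1*(-39349) = -180 + 39349 = 39169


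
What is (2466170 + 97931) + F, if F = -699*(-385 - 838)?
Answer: 3418978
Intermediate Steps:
F = 854877 (F = -699*(-1223) = 854877)
(2466170 + 97931) + F = (2466170 + 97931) + 854877 = 2564101 + 854877 = 3418978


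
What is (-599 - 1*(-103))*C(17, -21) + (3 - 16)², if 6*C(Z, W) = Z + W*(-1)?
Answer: -8917/3 ≈ -2972.3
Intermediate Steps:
C(Z, W) = -W/6 + Z/6 (C(Z, W) = (Z + W*(-1))/6 = (Z - W)/6 = -W/6 + Z/6)
(-599 - 1*(-103))*C(17, -21) + (3 - 16)² = (-599 - 1*(-103))*(-⅙*(-21) + (⅙)*17) + (3 - 16)² = (-599 + 103)*(7/2 + 17/6) + (-13)² = -496*19/3 + 169 = -9424/3 + 169 = -8917/3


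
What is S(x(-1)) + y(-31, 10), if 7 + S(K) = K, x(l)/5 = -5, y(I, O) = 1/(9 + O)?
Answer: -607/19 ≈ -31.947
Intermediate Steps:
x(l) = -25 (x(l) = 5*(-5) = -25)
S(K) = -7 + K
S(x(-1)) + y(-31, 10) = (-7 - 25) + 1/(9 + 10) = -32 + 1/19 = -607/19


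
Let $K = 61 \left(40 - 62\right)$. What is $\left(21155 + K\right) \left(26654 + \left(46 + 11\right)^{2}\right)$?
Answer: $592468139$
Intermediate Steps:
$K = -1342$ ($K = 61 \left(-22\right) = -1342$)
$\left(21155 + K\right) \left(26654 + \left(46 + 11\right)^{2}\right) = \left(21155 - 1342\right) \left(26654 + \left(46 + 11\right)^{2}\right) = 19813 \left(26654 + 57^{2}\right) = 19813 \left(26654 + 3249\right) = 19813 \cdot 29903 = 592468139$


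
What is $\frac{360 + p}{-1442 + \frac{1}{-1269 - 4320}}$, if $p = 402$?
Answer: $- \frac{4258818}{8059339} \approx -0.52843$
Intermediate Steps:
$\frac{360 + p}{-1442 + \frac{1}{-1269 - 4320}} = \frac{360 + 402}{-1442 + \frac{1}{-1269 - 4320}} = \frac{762}{-1442 + \frac{1}{-5589}} = \frac{762}{-1442 - \frac{1}{5589}} = \frac{762}{- \frac{8059339}{5589}} = 762 \left(- \frac{5589}{8059339}\right) = - \frac{4258818}{8059339}$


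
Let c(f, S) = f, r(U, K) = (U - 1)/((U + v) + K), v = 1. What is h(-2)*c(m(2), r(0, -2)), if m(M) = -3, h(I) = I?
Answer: 6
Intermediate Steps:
r(U, K) = (-1 + U)/(1 + K + U) (r(U, K) = (U - 1)/((U + 1) + K) = (-1 + U)/((1 + U) + K) = (-1 + U)/(1 + K + U))
h(-2)*c(m(2), r(0, -2)) = -2*(-3) = 6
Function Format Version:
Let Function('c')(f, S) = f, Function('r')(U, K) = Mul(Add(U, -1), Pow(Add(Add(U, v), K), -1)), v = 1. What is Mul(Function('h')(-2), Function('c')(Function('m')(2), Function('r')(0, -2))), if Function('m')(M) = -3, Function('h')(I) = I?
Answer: 6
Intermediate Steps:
Function('r')(U, K) = Mul(Pow(Add(1, K, U), -1), Add(-1, U)) (Function('r')(U, K) = Mul(Add(U, -1), Pow(Add(Add(U, 1), K), -1)) = Mul(Add(-1, U), Pow(Add(Add(1, U), K), -1)) = Mul(Add(-1, U), Pow(Add(1, K, U), -1)) = Mul(Pow(Add(1, K, U), -1), Add(-1, U)))
Mul(Function('h')(-2), Function('c')(Function('m')(2), Function('r')(0, -2))) = Mul(-2, -3) = 6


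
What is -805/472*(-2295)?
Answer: 1847475/472 ≈ 3914.1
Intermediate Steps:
-805/472*(-2295) = 1847475/472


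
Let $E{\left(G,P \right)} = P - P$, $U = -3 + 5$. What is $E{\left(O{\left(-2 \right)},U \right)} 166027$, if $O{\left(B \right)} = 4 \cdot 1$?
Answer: $0$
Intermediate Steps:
$O{\left(B \right)} = 4$
$U = 2$
$E{\left(G,P \right)} = 0$
$E{\left(O{\left(-2 \right)},U \right)} 166027 = 0 \cdot 166027 = 0$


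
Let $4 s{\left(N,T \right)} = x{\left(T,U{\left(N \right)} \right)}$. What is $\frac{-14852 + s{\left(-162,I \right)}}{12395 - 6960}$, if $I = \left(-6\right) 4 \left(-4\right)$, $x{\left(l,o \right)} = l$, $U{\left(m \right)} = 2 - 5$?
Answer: $- \frac{14828}{5435} \approx -2.7282$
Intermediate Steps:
$U{\left(m \right)} = -3$ ($U{\left(m \right)} = 2 - 5 = -3$)
$I = 96$ ($I = \left(-24\right) \left(-4\right) = 96$)
$s{\left(N,T \right)} = \frac{T}{4}$
$\frac{-14852 + s{\left(-162,I \right)}}{12395 - 6960} = \frac{-14852 + \frac{1}{4} \cdot 96}{12395 - 6960} = \frac{-14852 + 24}{5435} = \left(-14828\right) \frac{1}{5435} = - \frac{14828}{5435}$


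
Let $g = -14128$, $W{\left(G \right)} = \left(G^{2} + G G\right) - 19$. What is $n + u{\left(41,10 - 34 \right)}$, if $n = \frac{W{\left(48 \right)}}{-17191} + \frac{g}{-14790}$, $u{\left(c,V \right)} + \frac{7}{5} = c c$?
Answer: $\frac{213610758191}{127127445} \approx 1680.3$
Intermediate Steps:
$W{\left(G \right)} = -19 + 2 G^{2}$ ($W{\left(G \right)} = \left(G^{2} + G^{2}\right) - 19 = 2 G^{2} - 19 = -19 + 2 G^{2}$)
$u{\left(c,V \right)} = - \frac{7}{5} + c^{2}$ ($u{\left(c,V \right)} = - \frac{7}{5} + c c = - \frac{7}{5} + c^{2}$)
$n = \frac{87501569}{127127445}$ ($n = \frac{-19 + 2 \cdot 48^{2}}{-17191} - \frac{14128}{-14790} = \left(-19 + 2 \cdot 2304\right) \left(- \frac{1}{17191}\right) - - \frac{7064}{7395} = \left(-19 + 4608\right) \left(- \frac{1}{17191}\right) + \frac{7064}{7395} = 4589 \left(- \frac{1}{17191}\right) + \frac{7064}{7395} = - \frac{4589}{17191} + \frac{7064}{7395} = \frac{87501569}{127127445} \approx 0.6883$)
$n + u{\left(41,10 - 34 \right)} = \frac{87501569}{127127445} - \left(\frac{7}{5} - 41^{2}\right) = \frac{87501569}{127127445} + \left(- \frac{7}{5} + 1681\right) = \frac{87501569}{127127445} + \frac{8398}{5} = \frac{213610758191}{127127445}$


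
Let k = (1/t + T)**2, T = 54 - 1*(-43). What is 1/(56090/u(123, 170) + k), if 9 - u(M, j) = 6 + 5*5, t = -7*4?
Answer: 8624/59096195 ≈ 0.00014593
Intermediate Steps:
T = 97 (T = 54 + 43 = 97)
t = -28
u(M, j) = -22 (u(M, j) = 9 - (6 + 5*5) = 9 - (6 + 25) = 9 - 1*31 = 9 - 31 = -22)
k = 7371225/784 (k = (1/(-28) + 97)**2 = (-1/28 + 97)**2 = (2715/28)**2 = 7371225/784 ≈ 9402.1)
1/(56090/u(123, 170) + k) = 1/(56090/(-22) + 7371225/784) = 1/(56090*(-1/22) + 7371225/784) = 1/(-28045/11 + 7371225/784) = 1/(59096195/8624) = 8624/59096195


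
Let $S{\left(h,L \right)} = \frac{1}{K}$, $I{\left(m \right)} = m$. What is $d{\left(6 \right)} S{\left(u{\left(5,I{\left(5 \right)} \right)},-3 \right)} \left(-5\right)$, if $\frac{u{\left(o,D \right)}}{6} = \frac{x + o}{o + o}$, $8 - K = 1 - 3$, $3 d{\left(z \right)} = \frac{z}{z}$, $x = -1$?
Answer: $- \frac{1}{6} \approx -0.16667$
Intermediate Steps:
$d{\left(z \right)} = \frac{1}{3}$ ($d{\left(z \right)} = \frac{z \frac{1}{z}}{3} = \frac{1}{3} \cdot 1 = \frac{1}{3}$)
$K = 10$ ($K = 8 - \left(1 - 3\right) = 8 - -2 = 8 + 2 = 10$)
$u{\left(o,D \right)} = \frac{3 \left(-1 + o\right)}{o}$ ($u{\left(o,D \right)} = 6 \frac{-1 + o}{o + o} = 6 \frac{-1 + o}{2 o} = \frac{3 \left(-1 + o\right)}{o}$)
$S{\left(h,L \right)} = \frac{1}{10}$
$d{\left(6 \right)} S{\left(u{\left(5,I{\left(5 \right)} \right)},-3 \right)} \left(-5\right) = \frac{1}{3} \cdot \frac{1}{10} \left(-5\right) = \frac{1}{30} \left(-5\right) = - \frac{1}{6}$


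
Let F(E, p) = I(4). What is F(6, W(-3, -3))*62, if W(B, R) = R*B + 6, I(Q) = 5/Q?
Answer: 155/2 ≈ 77.500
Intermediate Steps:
W(B, R) = 6 + B*R (W(B, R) = B*R + 6 = 6 + B*R)
F(E, p) = 5/4
F(6, W(-3, -3))*62 = (5/4)*62 = 155/2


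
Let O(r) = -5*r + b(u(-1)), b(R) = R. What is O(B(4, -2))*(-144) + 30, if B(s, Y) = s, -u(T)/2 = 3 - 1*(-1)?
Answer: 4062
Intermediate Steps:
u(T) = -8 (u(T) = -2*(3 - 1*(-1)) = -2*(3 + 1) = -2*4 = -8)
O(r) = -8 - 5*r (O(r) = -5*r - 8 = -8 - 5*r)
O(B(4, -2))*(-144) + 30 = (-8 - 5*4)*(-144) + 30 = (-8 - 20)*(-144) + 30 = -28*(-144) + 30 = 4032 + 30 = 4062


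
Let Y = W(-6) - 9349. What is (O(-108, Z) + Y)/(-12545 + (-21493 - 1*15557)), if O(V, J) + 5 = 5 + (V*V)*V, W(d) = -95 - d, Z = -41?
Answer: 253830/9919 ≈ 25.590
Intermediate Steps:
O(V, J) = V**3 (O(V, J) = -5 + (5 + (V*V)*V) = -5 + (5 + V**2*V) = -5 + (5 + V**3) = V**3)
Y = -9438 (Y = (-95 - 1*(-6)) - 9349 = (-95 + 6) - 9349 = -89 - 9349 = -9438)
(O(-108, Z) + Y)/(-12545 + (-21493 - 1*15557)) = ((-108)**3 - 9438)/(-12545 + (-21493 - 1*15557)) = (-1259712 - 9438)/(-12545 + (-21493 - 15557)) = -1269150/(-12545 - 37050) = -1269150/(-49595) = -1269150*(-1/49595) = 253830/9919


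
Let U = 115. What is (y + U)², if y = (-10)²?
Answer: 46225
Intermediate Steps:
y = 100
(y + U)² = (100 + 115)² = 215² = 46225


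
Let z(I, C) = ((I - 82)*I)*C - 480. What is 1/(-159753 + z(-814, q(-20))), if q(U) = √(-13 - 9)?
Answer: -160233/11728413361681 - 729344*I*√22/11728413361681 ≈ -1.3662e-8 - 2.9168e-7*I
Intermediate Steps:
q(U) = I*√22 (q(U) = √(-22) = I*√22)
z(I, C) = -480 + C*I*(-82 + I) (z(I, C) = ((-82 + I)*I)*C - 480 = (I*(-82 + I))*C - 480 = C*I*(-82 + I) - 480 = -480 + C*I*(-82 + I))
1/(-159753 + z(-814, q(-20))) = 1/(-159753 + (-480 + (I*√22)*(-814)² - 82*I*√22*(-814))) = 1/(-159753 + (-480 + (I*√22)*662596 + 66748*I*√22)) = 1/(-159753 + (-480 + 662596*I*√22 + 66748*I*√22)) = 1/(-159753 + (-480 + 729344*I*√22)) = 1/(-160233 + 729344*I*√22)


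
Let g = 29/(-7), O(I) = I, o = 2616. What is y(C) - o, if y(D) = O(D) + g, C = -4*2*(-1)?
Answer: -18285/7 ≈ -2612.1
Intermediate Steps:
C = 8 (C = -8*(-1) = 8)
g = -29/7 (g = 29*(-1/7) = -29/7 ≈ -4.1429)
y(D) = -29/7 + D (y(D) = D - 29/7 = -29/7 + D)
y(C) - o = (-29/7 + 8) - 1*2616 = 27/7 - 2616 = -18285/7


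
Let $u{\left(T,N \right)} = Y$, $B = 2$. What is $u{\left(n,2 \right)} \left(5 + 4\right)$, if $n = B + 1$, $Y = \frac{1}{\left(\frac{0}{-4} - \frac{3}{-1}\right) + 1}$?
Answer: $\frac{9}{4} \approx 2.25$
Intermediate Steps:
$Y = \frac{1}{4}$ ($Y = \frac{1}{\left(0 \left(- \frac{1}{4}\right) - -3\right) + 1} = \frac{1}{\left(0 + 3\right) + 1} = \frac{1}{3 + 1} = \frac{1}{4} \approx 0.25$)
$n = 3$ ($n = 2 + 1 = 3$)
$u{\left(T,N \right)} = \frac{1}{4}$
$u{\left(n,2 \right)} \left(5 + 4\right) = \frac{5 + 4}{4} = \frac{1}{4} \cdot 9 = \frac{9}{4}$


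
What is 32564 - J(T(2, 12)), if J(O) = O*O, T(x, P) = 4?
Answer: 32548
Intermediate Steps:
J(O) = O**2
32564 - J(T(2, 12)) = 32564 - 1*4**2 = 32564 - 1*16 = 32564 - 16 = 32548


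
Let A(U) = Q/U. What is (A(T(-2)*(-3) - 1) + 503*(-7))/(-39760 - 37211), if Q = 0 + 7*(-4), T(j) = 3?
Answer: 17591/384855 ≈ 0.045708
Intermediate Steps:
Q = -28 (Q = 0 - 28 = -28)
A(U) = -28/U
(A(T(-2)*(-3) - 1) + 503*(-7))/(-39760 - 37211) = (-28/(3*(-3) - 1) + 503*(-7))/(-39760 - 37211) = (-28/(-9 - 1) - 3521)/(-76971) = (-28/(-10) - 3521)*(-1/76971) = (-28*(-⅒) - 3521)*(-1/76971) = (14/5 - 3521)*(-1/76971) = -17591/5*(-1/76971) = 17591/384855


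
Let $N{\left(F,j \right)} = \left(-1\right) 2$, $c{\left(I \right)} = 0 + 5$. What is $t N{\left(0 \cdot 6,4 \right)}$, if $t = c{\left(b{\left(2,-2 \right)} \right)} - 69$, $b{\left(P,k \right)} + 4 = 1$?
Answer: $128$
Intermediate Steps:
$b{\left(P,k \right)} = -3$ ($b{\left(P,k \right)} = -4 + 1 = -3$)
$c{\left(I \right)} = 5$
$N{\left(F,j \right)} = -2$
$t = -64$ ($t = 5 - 69 = -64$)
$t N{\left(0 \cdot 6,4 \right)} = \left(-64\right) \left(-2\right) = 128$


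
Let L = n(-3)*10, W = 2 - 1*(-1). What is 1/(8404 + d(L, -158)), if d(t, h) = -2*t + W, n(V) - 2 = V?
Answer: 1/8427 ≈ 0.00011867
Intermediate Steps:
W = 3 (W = 2 + 1 = 3)
n(V) = 2 + V
L = -10 (L = (2 - 3)*10 = -1*10 = -10)
d(t, h) = 3 - 2*t (d(t, h) = -2*t + 3 = 3 - 2*t)
1/(8404 + d(L, -158)) = 1/(8404 + (3 - 2*(-10))) = 1/(8404 + (3 + 20)) = 1/(8404 + 23) = 1/8427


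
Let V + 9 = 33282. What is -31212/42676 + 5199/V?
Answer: -68053696/118329879 ≈ -0.57512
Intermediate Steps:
V = 33273 (V = -9 + 33282 = 33273)
-31212/42676 + 5199/V = -31212/42676 + 5199/33273 = -31212*1/42676 + 5199*(1/33273) = -7803/10669 + 1733/11091 = -68053696/118329879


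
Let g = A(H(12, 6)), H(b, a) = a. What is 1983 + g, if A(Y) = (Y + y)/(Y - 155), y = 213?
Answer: 295248/149 ≈ 1981.5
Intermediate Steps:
A(Y) = (213 + Y)/(-155 + Y) (A(Y) = (Y + 213)/(Y - 155) = (213 + Y)/(-155 + Y))
g = -219/149 (g = (213 + 6)/(-155 + 6) = 219/(-149) = -1/149*219 = -219/149 ≈ -1.4698)
1983 + g = 1983 - 219/149 = 295248/149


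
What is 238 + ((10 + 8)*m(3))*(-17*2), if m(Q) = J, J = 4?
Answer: -2210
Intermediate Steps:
m(Q) = 4
238 + ((10 + 8)*m(3))*(-17*2) = 238 + ((10 + 8)*4)*(-17*2) = 238 + (18*4)*(-34) = 238 + 72*(-34) = 238 - 2448 = -2210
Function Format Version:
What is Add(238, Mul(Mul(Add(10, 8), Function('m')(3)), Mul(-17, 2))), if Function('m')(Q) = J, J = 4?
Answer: -2210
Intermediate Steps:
Function('m')(Q) = 4
Add(238, Mul(Mul(Add(10, 8), Function('m')(3)), Mul(-17, 2))) = Add(238, Mul(Mul(Add(10, 8), 4), Mul(-17, 2))) = Add(238, Mul(Mul(18, 4), -34)) = Add(238, Mul(72, -34)) = Add(238, -2448) = -2210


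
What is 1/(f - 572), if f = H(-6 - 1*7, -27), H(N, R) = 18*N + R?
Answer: -1/833 ≈ -0.0012005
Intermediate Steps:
H(N, R) = R + 18*N
f = -261 (f = -27 + 18*(-6 - 1*7) = -27 + 18*(-6 - 7) = -27 + 18*(-13) = -27 - 234 = -261)
1/(f - 572) = 1/(-261 - 572) = 1/(-833) = -1/833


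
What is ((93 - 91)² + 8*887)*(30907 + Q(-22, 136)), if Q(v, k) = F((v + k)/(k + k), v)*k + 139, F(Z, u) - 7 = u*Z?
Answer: 218282400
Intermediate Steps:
F(Z, u) = 7 + Z*u (F(Z, u) = 7 + u*Z = 7 + Z*u)
Q(v, k) = 139 + k*(7 + v*(k + v)/(2*k)) (Q(v, k) = (7 + ((v + k)/(k + k))*v)*k + 139 = (7 + ((k + v)/((2*k)))*v)*k + 139 = (7 + ((k + v)*(1/(2*k)))*v)*k + 139 = (7 + ((k + v)/(2*k))*v)*k + 139 = (7 + v*(k + v)/(2*k))*k + 139 = k*(7 + v*(k + v)/(2*k)) + 139 = 139 + k*(7 + v*(k + v)/(2*k)))
((93 - 91)² + 8*887)*(30907 + Q(-22, 136)) = ((93 - 91)² + 8*887)*(30907 + (139 + 7*136 + (½)*(-22)*(136 - 22))) = (2² + 7096)*(30907 + (139 + 952 + (½)*(-22)*114)) = (4 + 7096)*(30907 + (139 + 952 - 1254)) = 7100*(30907 - 163) = 7100*30744 = 218282400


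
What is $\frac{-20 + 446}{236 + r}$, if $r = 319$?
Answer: $\frac{142}{185} \approx 0.76757$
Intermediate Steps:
$\frac{-20 + 446}{236 + r} = \frac{-20 + 446}{236 + 319} = \frac{426}{555} = 426 \cdot \frac{1}{555} = \frac{142}{185}$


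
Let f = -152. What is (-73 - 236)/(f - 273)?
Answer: 309/425 ≈ 0.72706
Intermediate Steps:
(-73 - 236)/(f - 273) = (-73 - 236)/(-152 - 273) = -309/(-425) = -309*(-1/425) = 309/425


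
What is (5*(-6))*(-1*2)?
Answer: 60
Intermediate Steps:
(5*(-6))*(-1*2) = -30*(-2) = 60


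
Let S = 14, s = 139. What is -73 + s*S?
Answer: 1873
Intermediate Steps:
-73 + s*S = -73 + 139*14 = -73 + 1946 = 1873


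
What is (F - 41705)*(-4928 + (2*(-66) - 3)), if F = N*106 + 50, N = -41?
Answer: 232903063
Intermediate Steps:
F = -4296 (F = -41*106 + 50 = -4346 + 50 = -4296)
(F - 41705)*(-4928 + (2*(-66) - 3)) = (-4296 - 41705)*(-4928 + (2*(-66) - 3)) = -46001*(-4928 + (-132 - 3)) = -46001*(-4928 - 135) = -46001*(-5063) = 232903063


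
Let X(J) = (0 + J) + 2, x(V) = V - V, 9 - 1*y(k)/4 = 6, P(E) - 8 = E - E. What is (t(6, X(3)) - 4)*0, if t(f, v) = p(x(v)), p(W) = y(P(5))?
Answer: 0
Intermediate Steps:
P(E) = 8 (P(E) = 8 + (E - E) = 8 + 0 = 8)
y(k) = 12 (y(k) = 36 - 4*6 = 36 - 24 = 12)
x(V) = 0
p(W) = 12
X(J) = 2 + J (X(J) = J + 2 = 2 + J)
t(f, v) = 12
(t(6, X(3)) - 4)*0 = (12 - 4)*0 = 8*0 = 0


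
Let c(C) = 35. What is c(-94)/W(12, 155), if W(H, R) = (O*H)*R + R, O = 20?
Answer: 7/7471 ≈ 0.00093696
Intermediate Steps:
W(H, R) = R + 20*H*R (W(H, R) = (20*H)*R + R = 20*H*R + R = R + 20*H*R)
c(-94)/W(12, 155) = 35/((155*(1 + 20*12))) = 35/((155*(1 + 240))) = 35/((155*241)) = 35/37355 = 35*(1/37355) = 7/7471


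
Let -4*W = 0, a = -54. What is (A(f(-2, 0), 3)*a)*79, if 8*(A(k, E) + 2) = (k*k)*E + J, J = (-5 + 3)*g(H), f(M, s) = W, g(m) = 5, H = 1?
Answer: 27729/2 ≈ 13865.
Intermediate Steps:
W = 0 (W = -¼*0 = 0)
f(M, s) = 0
J = -10 (J = (-5 + 3)*5 = -2*5 = -10)
A(k, E) = -13/4 + E*k²/8 (A(k, E) = -2 + ((k*k)*E - 10)/8 = -2 + (k²*E - 10)/8 = -2 + (E*k² - 10)/8 = -2 + (-10 + E*k²)/8 = -2 + (-5/4 + E*k²/8) = -13/4 + E*k²/8)
(A(f(-2, 0), 3)*a)*79 = ((-13/4 + (⅛)*3*0²)*(-54))*79 = ((-13/4 + (⅛)*3*0)*(-54))*79 = ((-13/4 + 0)*(-54))*79 = -13/4*(-54)*79 = (351/2)*79 = 27729/2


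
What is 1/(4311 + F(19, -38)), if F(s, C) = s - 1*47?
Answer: 1/4283 ≈ 0.00023348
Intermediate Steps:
F(s, C) = -47 + s (F(s, C) = s - 47 = -47 + s)
1/(4311 + F(19, -38)) = 1/(4311 + (-47 + 19)) = 1/(4311 - 28) = 1/4283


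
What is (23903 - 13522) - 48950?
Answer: -38569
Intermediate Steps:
(23903 - 13522) - 48950 = 10381 - 48950 = -38569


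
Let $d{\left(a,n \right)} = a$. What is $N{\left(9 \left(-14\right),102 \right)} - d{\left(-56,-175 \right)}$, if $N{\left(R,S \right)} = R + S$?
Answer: $32$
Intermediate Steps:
$N{\left(9 \left(-14\right),102 \right)} - d{\left(-56,-175 \right)} = \left(9 \left(-14\right) + 102\right) - -56 = \left(-126 + 102\right) + 56 = -24 + 56 = 32$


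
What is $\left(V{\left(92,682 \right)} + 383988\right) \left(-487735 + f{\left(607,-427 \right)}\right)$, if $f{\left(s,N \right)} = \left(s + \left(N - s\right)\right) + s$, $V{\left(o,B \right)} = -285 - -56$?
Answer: $-187103619245$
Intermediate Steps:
$V{\left(o,B \right)} = -229$ ($V{\left(o,B \right)} = -285 + \left(-84 + 140\right) = -285 + 56 = -229$)
$f{\left(s,N \right)} = N + s$
$\left(V{\left(92,682 \right)} + 383988\right) \left(-487735 + f{\left(607,-427 \right)}\right) = \left(-229 + 383988\right) \left(-487735 + \left(-427 + 607\right)\right) = 383759 \left(-487735 + 180\right) = 383759 \left(-487555\right) = -187103619245$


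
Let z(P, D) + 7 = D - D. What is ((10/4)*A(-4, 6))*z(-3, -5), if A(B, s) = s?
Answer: -105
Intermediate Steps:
z(P, D) = -7 (z(P, D) = -7 + (D - D) = -7 + 0 = -7)
((10/4)*A(-4, 6))*z(-3, -5) = ((10/4)*6)*(-7) = ((10*(¼))*6)*(-7) = ((5/2)*6)*(-7) = 15*(-7) = -105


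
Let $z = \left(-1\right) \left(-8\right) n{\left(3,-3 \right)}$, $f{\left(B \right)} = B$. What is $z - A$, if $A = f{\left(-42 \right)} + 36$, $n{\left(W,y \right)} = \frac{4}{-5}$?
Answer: $- \frac{2}{5} \approx -0.4$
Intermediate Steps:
$n{\left(W,y \right)} = - \frac{4}{5}$ ($n{\left(W,y \right)} = 4 \left(- \frac{1}{5}\right) = - \frac{4}{5}$)
$z = - \frac{32}{5}$ ($z = \left(-1\right) \left(-8\right) \left(- \frac{4}{5}\right) = 8 \left(- \frac{4}{5}\right) = - \frac{32}{5} \approx -6.4$)
$A = -6$ ($A = -42 + 36 = -6$)
$z - A = - \frac{32}{5} - -6 = - \frac{32}{5} + 6 = - \frac{2}{5}$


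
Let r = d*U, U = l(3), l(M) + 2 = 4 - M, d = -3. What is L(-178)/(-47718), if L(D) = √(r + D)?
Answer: -5*I*√7/47718 ≈ -0.00027723*I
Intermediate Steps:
l(M) = 2 - M (l(M) = -2 + (4 - M) = 2 - M)
U = -1 (U = 2 - 1*3 = 2 - 3 = -1)
r = 3 (r = -3*(-1) = 3)
L(D) = √(3 + D)
L(-178)/(-47718) = √(3 - 178)/(-47718) = √(-175)*(-1/47718) = (5*I*√7)*(-1/47718) = -5*I*√7/47718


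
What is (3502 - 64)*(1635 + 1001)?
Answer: 9062568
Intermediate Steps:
(3502 - 64)*(1635 + 1001) = 3438*2636 = 9062568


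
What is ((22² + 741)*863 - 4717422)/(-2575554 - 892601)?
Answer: 3660247/3468155 ≈ 1.0554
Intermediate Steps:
((22² + 741)*863 - 4717422)/(-2575554 - 892601) = ((484 + 741)*863 - 4717422)/(-3468155) = (1225*863 - 4717422)*(-1/3468155) = (1057175 - 4717422)*(-1/3468155) = -3660247*(-1/3468155) = 3660247/3468155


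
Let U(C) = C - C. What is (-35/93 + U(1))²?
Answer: 1225/8649 ≈ 0.14163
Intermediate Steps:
U(C) = 0
(-35/93 + U(1))² = (-35/93 + 0)² = (-35/93)² = 1225/8649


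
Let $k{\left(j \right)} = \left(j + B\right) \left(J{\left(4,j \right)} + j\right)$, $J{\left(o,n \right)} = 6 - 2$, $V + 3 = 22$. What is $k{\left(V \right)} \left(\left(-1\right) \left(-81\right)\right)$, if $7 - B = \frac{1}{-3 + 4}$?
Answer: $46575$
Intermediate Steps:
$B = 6$ ($B = 7 - \frac{1}{-3 + 4} = 7 - 1^{-1} = 7 - 1 = 6$)
$V = 19$ ($V = -3 + 22 = 19$)
$J{\left(o,n \right)} = 4$
$k{\left(j \right)} = \left(4 + j\right) \left(6 + j\right)$ ($k{\left(j \right)} = \left(j + 6\right) \left(4 + j\right) = \left(6 + j\right) \left(4 + j\right) = \left(4 + j\right) \left(6 + j\right)$)
$k{\left(V \right)} \left(\left(-1\right) \left(-81\right)\right) = \left(24 + 19^{2} + 10 \cdot 19\right) \left(\left(-1\right) \left(-81\right)\right) = \left(24 + 361 + 190\right) 81 = 575 \cdot 81 = 46575$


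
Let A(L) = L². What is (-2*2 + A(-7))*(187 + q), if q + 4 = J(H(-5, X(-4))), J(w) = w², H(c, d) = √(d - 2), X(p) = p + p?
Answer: 7785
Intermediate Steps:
X(p) = 2*p
H(c, d) = √(-2 + d)
q = -14 (q = -4 + (√(-2 + 2*(-4)))² = -4 + (√(-2 - 8))² = -4 + (√(-10))² = -4 + (I*√10)² = -4 - 10 = -14)
(-2*2 + A(-7))*(187 + q) = (-2*2 + (-7)²)*(187 - 14) = (-4 + 49)*173 = 45*173 = 7785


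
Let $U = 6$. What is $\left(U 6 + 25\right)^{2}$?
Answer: $3721$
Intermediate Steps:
$\left(U 6 + 25\right)^{2} = \left(6 \cdot 6 + 25\right)^{2} = \left(36 + 25\right)^{2} = 61^{2} = 3721$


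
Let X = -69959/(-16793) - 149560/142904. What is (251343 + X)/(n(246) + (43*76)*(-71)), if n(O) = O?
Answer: -75397139703619/69528425095738 ≈ -1.0844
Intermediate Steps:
X = 935732482/299973359 (X = -69959*(-1/16793) - 149560*1/142904 = 69959/16793 - 18695/17863 = 935732482/299973359 ≈ 3.1194)
(251343 + X)/(n(246) + (43*76)*(-71)) = (251343 + 935732482/299973359)/(246 + (43*76)*(-71)) = 75397139703619/(299973359*(246 + 3268*(-71))) = 75397139703619/(299973359*(246 - 232028)) = (75397139703619/299973359)/(-231782) = (75397139703619/299973359)*(-1/231782) = -75397139703619/69528425095738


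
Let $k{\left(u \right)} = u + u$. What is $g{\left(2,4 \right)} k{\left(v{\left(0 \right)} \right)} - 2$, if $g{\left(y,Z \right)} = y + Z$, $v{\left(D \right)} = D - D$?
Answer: $-2$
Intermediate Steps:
$v{\left(D \right)} = 0$
$g{\left(y,Z \right)} = Z + y$
$k{\left(u \right)} = 2 u$
$g{\left(2,4 \right)} k{\left(v{\left(0 \right)} \right)} - 2 = \left(4 + 2\right) 2 \cdot 0 - 2 = 6 \cdot 0 - 2 = 0 - 2 = -2$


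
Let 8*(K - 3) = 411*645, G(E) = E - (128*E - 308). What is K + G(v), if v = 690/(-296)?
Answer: 9988201/296 ≈ 33744.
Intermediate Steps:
v = -345/148 (v = 690*(-1/296) = -345/148 ≈ -2.3311)
G(E) = 308 - 127*E (G(E) = E - (-308 + 128*E) = E + (308 - 128*E) = 308 - 127*E)
K = 265119/8 (K = 3 + (411*645)/8 = 3 + (1/8)*265095 = 3 + 265095/8 = 265119/8 ≈ 33140.)
K + G(v) = 265119/8 + (308 - 127*(-345/148)) = 265119/8 + (308 + 43815/148) = 265119/8 + 89399/148 = 9988201/296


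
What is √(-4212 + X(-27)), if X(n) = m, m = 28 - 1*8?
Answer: 4*I*√262 ≈ 64.746*I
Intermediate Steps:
m = 20 (m = 28 - 8 = 20)
X(n) = 20
√(-4212 + X(-27)) = √(-4212 + 20) = √(-4192) = 4*I*√262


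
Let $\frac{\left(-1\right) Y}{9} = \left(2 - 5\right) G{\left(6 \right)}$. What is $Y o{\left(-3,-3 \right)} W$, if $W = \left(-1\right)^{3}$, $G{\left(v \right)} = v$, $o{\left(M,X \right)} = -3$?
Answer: $486$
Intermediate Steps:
$W = -1$
$Y = 162$ ($Y = - 9 \left(2 - 5\right) 6 = - 9 \left(\left(-3\right) 6\right) = \left(-9\right) \left(-18\right) = 162$)
$Y o{\left(-3,-3 \right)} W = 162 \left(-3\right) \left(-1\right) = \left(-486\right) \left(-1\right) = 486$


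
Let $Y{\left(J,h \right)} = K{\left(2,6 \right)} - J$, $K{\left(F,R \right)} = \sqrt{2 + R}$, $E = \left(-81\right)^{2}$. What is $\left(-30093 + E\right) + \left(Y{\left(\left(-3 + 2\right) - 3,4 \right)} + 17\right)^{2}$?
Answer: $-23083 + 84 \sqrt{2} \approx -22964.0$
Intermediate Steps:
$E = 6561$
$Y{\left(J,h \right)} = - J + 2 \sqrt{2}$ ($Y{\left(J,h \right)} = \sqrt{2 + 6} - J = \sqrt{8} - J = 2 \sqrt{2} - J = - J + 2 \sqrt{2}$)
$\left(-30093 + E\right) + \left(Y{\left(\left(-3 + 2\right) - 3,4 \right)} + 17\right)^{2} = \left(-30093 + 6561\right) + \left(\left(- (\left(-3 + 2\right) - 3) + 2 \sqrt{2}\right) + 17\right)^{2} = -23532 + \left(\left(- (-1 - 3) + 2 \sqrt{2}\right) + 17\right)^{2} = -23532 + \left(\left(\left(-1\right) \left(-4\right) + 2 \sqrt{2}\right) + 17\right)^{2} = -23532 + \left(\left(4 + 2 \sqrt{2}\right) + 17\right)^{2} = -23532 + \left(21 + 2 \sqrt{2}\right)^{2}$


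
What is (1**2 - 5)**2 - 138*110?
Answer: -15164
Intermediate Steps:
(1**2 - 5)**2 - 138*110 = (1 - 5)**2 - 15180 = (-4)**2 - 15180 = 16 - 15180 = -15164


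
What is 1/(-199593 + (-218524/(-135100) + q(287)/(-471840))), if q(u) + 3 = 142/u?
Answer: -130678447200/26082291939149237 ≈ -5.0102e-6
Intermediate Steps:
q(u) = -3 + 142/u
1/(-199593 + (-218524/(-135100) + q(287)/(-471840))) = 1/(-199593 + (-218524/(-135100) + (-3 + 142/287)/(-471840))) = 1/(-199593 + (-218524*(-1/135100) + (-3 + 142*(1/287))*(-1/471840))) = 1/(-199593 + (54631/33775 + (-3 + 142/287)*(-1/471840))) = 1/(-199593 + (54631/33775 - 719/287*(-1/471840))) = 1/(-199593 + (54631/33775 + 719/135418080)) = 1/(-199593 + 211372840363/130678447200) = 1/(-26082291939149237/130678447200) = -130678447200/26082291939149237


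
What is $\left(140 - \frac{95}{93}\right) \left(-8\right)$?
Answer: $- \frac{103400}{93} \approx -1111.8$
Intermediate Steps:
$\left(140 - \frac{95}{93}\right) \left(-8\right) = \frac{12925}{93} \left(-8\right) = - \frac{103400}{93}$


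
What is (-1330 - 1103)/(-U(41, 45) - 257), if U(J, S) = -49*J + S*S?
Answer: 811/91 ≈ 8.9121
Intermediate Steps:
U(J, S) = S**2 - 49*J (U(J, S) = -49*J + S**2 = S**2 - 49*J)
(-1330 - 1103)/(-U(41, 45) - 257) = (-1330 - 1103)/(-(45**2 - 49*41) - 257) = -2433/(-(2025 - 2009) - 257) = -2433/(-1*16 - 257) = -2433/(-16 - 257) = -2433/(-273) = -2433*(-1/273) = 811/91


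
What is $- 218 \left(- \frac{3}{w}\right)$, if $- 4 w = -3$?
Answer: $872$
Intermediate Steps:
$w = \frac{3}{4}$ ($w = \left(- \frac{1}{4}\right) \left(-3\right) = \frac{3}{4} \approx 0.75$)
$- 218 \left(- \frac{3}{w}\right) = - 218 \left(- \frac{3}{\frac{3}{4}}\right) = - 218 \left(\left(-3\right) \frac{4}{3}\right) = \left(-218\right) \left(-4\right) = 872$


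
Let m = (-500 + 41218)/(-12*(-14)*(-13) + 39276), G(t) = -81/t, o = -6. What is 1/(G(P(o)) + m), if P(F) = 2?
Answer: -9273/365377 ≈ -0.025379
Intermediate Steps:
m = 20359/18546 (m = 40718/(168*(-13) + 39276) = 40718/(-2184 + 39276) = 40718/37092 = 40718*(1/37092) = 20359/18546 ≈ 1.0978)
1/(G(P(o)) + m) = 1/(-81/2 + 20359/18546) = 1/(-365377/9273) = -9273/365377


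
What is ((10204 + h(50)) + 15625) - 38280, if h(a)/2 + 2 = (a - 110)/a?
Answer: -62287/5 ≈ -12457.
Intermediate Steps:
h(a) = -4 + 2*(-110 + a)/a (h(a) = -4 + 2*((a - 110)/a) = -4 + 2*((-110 + a)/a) = -4 + 2*(-110 + a)/a)
((10204 + h(50)) + 15625) - 38280 = ((10204 + (-2 - 220/50)) + 15625) - 38280 = ((10204 + (-2 - 220*1/50)) + 15625) - 38280 = ((10204 + (-2 - 22/5)) + 15625) - 38280 = ((10204 - 32/5) + 15625) - 38280 = (50988/5 + 15625) - 38280 = 129113/5 - 38280 = -62287/5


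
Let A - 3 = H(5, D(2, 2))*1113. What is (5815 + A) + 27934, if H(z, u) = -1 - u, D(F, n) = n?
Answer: 30413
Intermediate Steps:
A = -3336 (A = 3 + (-1 - 1*2)*1113 = 3 + (-1 - 2)*1113 = 3 - 3*1113 = 3 - 3339 = -3336)
(5815 + A) + 27934 = (5815 - 3336) + 27934 = 2479 + 27934 = 30413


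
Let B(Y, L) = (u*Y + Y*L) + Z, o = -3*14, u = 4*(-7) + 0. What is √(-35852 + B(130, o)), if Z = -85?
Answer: I*√45037 ≈ 212.22*I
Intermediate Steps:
u = -28 (u = -28 + 0 = -28)
o = -42
B(Y, L) = -85 - 28*Y + L*Y (B(Y, L) = (-28*Y + Y*L) - 85 = (-28*Y + L*Y) - 85 = -85 - 28*Y + L*Y)
√(-35852 + B(130, o)) = √(-35852 + (-85 - 28*130 - 42*130)) = √(-35852 + (-85 - 3640 - 5460)) = √(-35852 - 9185) = √(-45037) = I*√45037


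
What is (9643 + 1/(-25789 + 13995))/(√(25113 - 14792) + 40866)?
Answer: 2323835711253/9848105787595 - 113729541*√10321/19696211575190 ≈ 0.23538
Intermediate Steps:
(9643 + 1/(-25789 + 13995))/(√(25113 - 14792) + 40866) = (9643 + 1/(-11794))/(√10321 + 40866) = (9643 - 1/11794)/(40866 + √10321) = 113729541/(11794*(40866 + √10321))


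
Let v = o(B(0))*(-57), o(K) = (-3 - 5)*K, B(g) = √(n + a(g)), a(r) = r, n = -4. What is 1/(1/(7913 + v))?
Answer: 7913 + 912*I ≈ 7913.0 + 912.0*I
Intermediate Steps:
B(g) = √(-4 + g)
o(K) = -8*K
v = 912*I (v = -8*√(-4 + 0)*(-57) = -16*I*(-57) = 912*I ≈ 912.0*I)
1/(1/(7913 + v)) = 1/(1/(7913 + 912*I)) = 1/((7913 - 912*I)/63447313) = 7913 + 912*I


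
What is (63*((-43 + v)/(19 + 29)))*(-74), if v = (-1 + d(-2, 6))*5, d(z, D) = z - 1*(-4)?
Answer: 14763/4 ≈ 3690.8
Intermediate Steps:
d(z, D) = 4 + z (d(z, D) = z + 4 = 4 + z)
v = 5 (v = (-1 + (4 - 2))*5 = (-1 + 2)*5 = 1*5 = 5)
(63*((-43 + v)/(19 + 29)))*(-74) = (63*((-43 + 5)/(19 + 29)))*(-74) = (63*(-38/48))*(-74) = (63*(-38*1/48))*(-74) = (63*(-19/24))*(-74) = -399/8*(-74) = 14763/4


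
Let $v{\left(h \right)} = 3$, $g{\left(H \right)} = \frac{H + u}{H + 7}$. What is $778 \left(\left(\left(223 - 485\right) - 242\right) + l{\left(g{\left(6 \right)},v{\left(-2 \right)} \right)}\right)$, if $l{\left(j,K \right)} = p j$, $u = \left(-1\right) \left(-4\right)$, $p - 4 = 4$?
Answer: $- \frac{5035216}{13} \approx -3.8732 \cdot 10^{5}$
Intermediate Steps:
$p = 8$ ($p = 4 + 4 = 8$)
$u = 4$
$g{\left(H \right)} = \frac{4 + H}{7 + H}$ ($g{\left(H \right)} = \frac{H + 4}{H + 7} = \frac{4 + H}{7 + H}$)
$l{\left(j,K \right)} = 8 j$
$778 \left(\left(\left(223 - 485\right) - 242\right) + l{\left(g{\left(6 \right)},v{\left(-2 \right)} \right)}\right) = 778 \left(\left(\left(223 - 485\right) - 242\right) + 8 \frac{4 + 6}{7 + 6}\right) = 778 \left(\left(-262 - 242\right) + 8 \cdot \frac{1}{13} \cdot 10\right) = 778 \left(-504 + 8 \cdot \frac{1}{13} \cdot 10\right) = 778 \left(-504 + 8 \cdot \frac{10}{13}\right) = 778 \left(-504 + \frac{80}{13}\right) = 778 \left(- \frac{6472}{13}\right) = - \frac{5035216}{13}$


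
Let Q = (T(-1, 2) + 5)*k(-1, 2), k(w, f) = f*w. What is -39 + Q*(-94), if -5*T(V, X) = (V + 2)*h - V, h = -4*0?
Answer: 4317/5 ≈ 863.40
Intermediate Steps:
h = 0
T(V, X) = V/5 (T(V, X) = -((V + 2)*0 - V)/5 = -((2 + V)*0 - V)/5 = -(0 - V)/5 = -(-1)*V/5 = V/5)
Q = -48/5 (Q = ((⅕)*(-1) + 5)*(2*(-1)) = (-⅕ + 5)*(-2) = (24/5)*(-2) = -48/5 ≈ -9.6000)
-39 + Q*(-94) = -39 - 48/5*(-94) = -39 + 4512/5 = 4317/5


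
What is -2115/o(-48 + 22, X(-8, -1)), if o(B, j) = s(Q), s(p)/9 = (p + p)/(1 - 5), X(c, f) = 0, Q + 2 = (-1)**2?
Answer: -470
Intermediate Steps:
Q = -1 (Q = -2 + (-1)**2 = -2 + 1 = -1)
s(p) = -9*p/2 (s(p) = 9*((p + p)/(1 - 5)) = 9*((2*p)/(-4)) = 9*((2*p)*(-1/4)) = 9*(-p/2) = -9*p/2)
o(B, j) = 9/2 (o(B, j) = -9/2*(-1) = 9/2)
-2115/o(-48 + 22, X(-8, -1)) = -2115/9/2 = -2115*2/9 = -470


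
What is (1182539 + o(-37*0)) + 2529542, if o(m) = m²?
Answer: 3712081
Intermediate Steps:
(1182539 + o(-37*0)) + 2529542 = (1182539 + (-37*0)²) + 2529542 = (1182539 + 0²) + 2529542 = (1182539 + 0) + 2529542 = 1182539 + 2529542 = 3712081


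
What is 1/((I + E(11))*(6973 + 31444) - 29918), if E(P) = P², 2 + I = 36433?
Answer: 1/1404188266 ≈ 7.1215e-10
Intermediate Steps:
I = 36431 (I = -2 + 36433 = 36431)
1/((I + E(11))*(6973 + 31444) - 29918) = 1/((36431 + 11²)*(6973 + 31444) - 29918) = 1/((36431 + 121)*38417 - 29918) = 1/(36552*38417 - 29918) = 1/(1404218184 - 29918) = 1/1404188266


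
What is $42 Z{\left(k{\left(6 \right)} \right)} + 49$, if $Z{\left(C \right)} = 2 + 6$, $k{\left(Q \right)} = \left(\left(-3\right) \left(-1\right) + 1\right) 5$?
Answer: $385$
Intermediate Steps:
$k{\left(Q \right)} = 20$ ($k{\left(Q \right)} = \left(3 + 1\right) 5 = 4 \cdot 5 = 20$)
$Z{\left(C \right)} = 8$
$42 Z{\left(k{\left(6 \right)} \right)} + 49 = 42 \cdot 8 + 49 = 336 + 49 = 385$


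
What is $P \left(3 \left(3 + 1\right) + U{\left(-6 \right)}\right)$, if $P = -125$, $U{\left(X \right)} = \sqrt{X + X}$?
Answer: $-1500 - 250 i \sqrt{3} \approx -1500.0 - 433.01 i$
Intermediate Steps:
$U{\left(X \right)} = \sqrt{2} \sqrt{X}$ ($U{\left(X \right)} = \sqrt{2 X} = \sqrt{2} \sqrt{X}$)
$P \left(3 \left(3 + 1\right) + U{\left(-6 \right)}\right) = - 125 \left(3 \left(3 + 1\right) + \sqrt{2} \sqrt{-6}\right) = - 125 \left(3 \cdot 4 + \sqrt{2} i \sqrt{6}\right) = - 125 \left(12 + 2 i \sqrt{3}\right) = -1500 - 250 i \sqrt{3}$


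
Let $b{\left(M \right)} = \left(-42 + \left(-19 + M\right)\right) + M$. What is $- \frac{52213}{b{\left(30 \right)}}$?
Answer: $52213$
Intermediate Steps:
$b{\left(M \right)} = -61 + 2 M$ ($b{\left(M \right)} = \left(-61 + M\right) + M = -61 + 2 M$)
$- \frac{52213}{b{\left(30 \right)}} = - \frac{52213}{-61 + 2 \cdot 30} = - \frac{52213}{-61 + 60} = - \frac{52213}{-1} = \left(-52213\right) \left(-1\right) = 52213$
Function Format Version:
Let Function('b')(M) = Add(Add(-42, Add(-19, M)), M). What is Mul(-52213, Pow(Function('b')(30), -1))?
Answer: 52213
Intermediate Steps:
Function('b')(M) = Add(-61, Mul(2, M)) (Function('b')(M) = Add(Add(-61, M), M) = Add(-61, Mul(2, M)))
Mul(-52213, Pow(Function('b')(30), -1)) = Mul(-52213, Pow(Add(-61, Mul(2, 30)), -1)) = Mul(-52213, Pow(Add(-61, 60), -1)) = Mul(-52213, Pow(-1, -1)) = Mul(-52213, -1) = 52213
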